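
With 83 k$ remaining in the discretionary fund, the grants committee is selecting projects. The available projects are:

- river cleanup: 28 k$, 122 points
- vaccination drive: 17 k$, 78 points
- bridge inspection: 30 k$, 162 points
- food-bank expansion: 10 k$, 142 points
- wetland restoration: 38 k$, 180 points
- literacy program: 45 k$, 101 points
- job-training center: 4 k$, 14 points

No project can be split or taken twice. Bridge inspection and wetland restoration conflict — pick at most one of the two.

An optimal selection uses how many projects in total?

Best achievable projected impact is 458.
One optimal bundle: river cleanup + food-bank expansion + wetland restoration + job-training center (80 k$).
Every optimal selection uses 4 projects.

4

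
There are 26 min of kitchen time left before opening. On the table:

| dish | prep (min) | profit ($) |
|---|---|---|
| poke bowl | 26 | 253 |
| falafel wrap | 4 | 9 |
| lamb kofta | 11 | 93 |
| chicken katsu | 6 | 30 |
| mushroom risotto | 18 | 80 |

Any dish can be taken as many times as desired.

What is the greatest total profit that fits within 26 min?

Poke bowl uses 26 of the 26 min and totals 253.
Every other selection either busts 26 min or fails to beat 253.

253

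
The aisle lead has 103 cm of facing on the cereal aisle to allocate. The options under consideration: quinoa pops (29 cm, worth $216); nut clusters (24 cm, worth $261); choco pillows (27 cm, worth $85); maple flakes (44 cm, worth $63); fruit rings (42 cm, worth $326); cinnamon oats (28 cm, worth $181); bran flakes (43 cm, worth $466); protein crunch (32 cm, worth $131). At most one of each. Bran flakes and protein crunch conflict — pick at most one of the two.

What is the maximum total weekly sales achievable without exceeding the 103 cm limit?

943

Density check — nut clusters 10.88, bran flakes 10.84, fruit rings 7.76 are the best per cm.
Best packing: quinoa pops + nut clusters + bran flakes — 96 cm, 943 total.
Runner-up nut clusters + cinnamon oats + bran flakes tops out at 908.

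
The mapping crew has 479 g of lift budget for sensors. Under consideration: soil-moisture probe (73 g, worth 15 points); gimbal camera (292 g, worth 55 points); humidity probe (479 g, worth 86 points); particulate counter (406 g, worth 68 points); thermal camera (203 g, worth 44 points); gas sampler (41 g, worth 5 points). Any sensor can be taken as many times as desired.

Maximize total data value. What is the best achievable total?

103

By data value per g: thermal camera 0.22, soil-moisture probe 0.21, gimbal camera 0.19 lead.
The ratio ordering already packs tightly: soil-moisture probe + 2×thermal camera, 479 g, 103.
That's the maximum — no swap from here does better than 103.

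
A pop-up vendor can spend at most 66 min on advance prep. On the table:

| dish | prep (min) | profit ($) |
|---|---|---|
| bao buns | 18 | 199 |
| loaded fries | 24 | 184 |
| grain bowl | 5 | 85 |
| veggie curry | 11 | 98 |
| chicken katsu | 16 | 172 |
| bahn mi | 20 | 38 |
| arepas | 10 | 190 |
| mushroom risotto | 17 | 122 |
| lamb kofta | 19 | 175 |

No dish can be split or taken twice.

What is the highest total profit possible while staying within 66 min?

768

Greedy by ratio would take bao buns + grain bowl + veggie curry + chicken katsu + arepas: 60 min used, total 744.
Replace veggie curry with mushroom risotto: the trade gains 24 net, giving 768 at 66 min.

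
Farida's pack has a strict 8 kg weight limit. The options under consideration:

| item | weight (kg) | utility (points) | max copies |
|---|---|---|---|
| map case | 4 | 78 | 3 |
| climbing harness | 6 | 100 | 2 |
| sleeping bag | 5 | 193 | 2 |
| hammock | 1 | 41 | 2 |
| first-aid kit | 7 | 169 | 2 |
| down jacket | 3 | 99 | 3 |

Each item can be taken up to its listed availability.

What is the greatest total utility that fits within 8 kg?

292

By utility per kg: hammock 41.00, sleeping bag 38.60, down jacket 33.00 lead.
Greedy by ratio would take sleeping bag + 2×hammock: 7 kg used, total 275.
The 2 kg tied up in 2×hammock is better spent on down jacket — total rises to 292 (8 kg).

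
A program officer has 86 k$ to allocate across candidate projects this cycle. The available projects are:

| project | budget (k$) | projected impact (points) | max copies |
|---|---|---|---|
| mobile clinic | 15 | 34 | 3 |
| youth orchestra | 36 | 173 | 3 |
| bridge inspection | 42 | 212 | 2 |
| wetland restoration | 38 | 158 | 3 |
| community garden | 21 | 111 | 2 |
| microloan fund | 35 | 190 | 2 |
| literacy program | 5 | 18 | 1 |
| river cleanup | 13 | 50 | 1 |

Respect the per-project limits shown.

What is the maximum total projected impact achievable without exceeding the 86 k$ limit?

Density check — microloan fund 5.43, community garden 5.29, bridge inspection 5.05, youth orchestra 4.81 are the best per k$.
Filling by ratio: 2×microloan fund + river cleanup for 430, with 3 k$ left unused.
Replace 2×microloan fund and river cleanup with bridge inspection + 2×community garden: the trade gains 4 net, giving 434 at 84 k$.
Nothing else within 86 k$ beats 434.

434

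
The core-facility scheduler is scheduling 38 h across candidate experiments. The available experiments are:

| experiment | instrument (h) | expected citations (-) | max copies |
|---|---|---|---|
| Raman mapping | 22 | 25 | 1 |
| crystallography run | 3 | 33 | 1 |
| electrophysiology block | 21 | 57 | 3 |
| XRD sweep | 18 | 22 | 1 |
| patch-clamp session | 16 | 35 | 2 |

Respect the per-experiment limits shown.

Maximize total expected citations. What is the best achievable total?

Density check — crystallography run 11.00, electrophysiology block 2.71, patch-clamp session 2.19, XRD sweep 1.22 are the best per h.
Greedy by ratio would take crystallography run + electrophysiology block: 24 h used, total 90.
Dropping electrophysiology block frees 21 h; slotting in 2×patch-clamp session (32 h) lifts the total to 103 at 35 h.
Every other selection either busts 38 h or exceeds an availability limit or fails to beat 103.

103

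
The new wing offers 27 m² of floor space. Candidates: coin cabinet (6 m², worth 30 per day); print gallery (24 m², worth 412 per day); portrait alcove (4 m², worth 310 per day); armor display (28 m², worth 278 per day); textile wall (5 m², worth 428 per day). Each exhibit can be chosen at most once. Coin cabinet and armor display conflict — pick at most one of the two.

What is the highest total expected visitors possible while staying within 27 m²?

768

The ratio ordering already packs tightly: coin cabinet + portrait alcove + textile wall, 15 m², 768.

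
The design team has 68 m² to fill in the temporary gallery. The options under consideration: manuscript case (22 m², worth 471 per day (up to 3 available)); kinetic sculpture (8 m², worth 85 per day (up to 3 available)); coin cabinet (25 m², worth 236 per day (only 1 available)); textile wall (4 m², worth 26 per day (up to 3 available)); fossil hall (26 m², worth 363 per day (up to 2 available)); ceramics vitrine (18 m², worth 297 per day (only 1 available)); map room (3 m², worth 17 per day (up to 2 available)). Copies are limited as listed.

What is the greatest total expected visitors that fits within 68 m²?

1413

Density check — manuscript case 21.41, ceramics vitrine 16.50, fossil hall 13.96, kinetic sculpture 10.62 are the best per m².
Taking 3×manuscript case: 66 m² used, 1413 in expected visitors.
No other feasible combination exceeds 1413.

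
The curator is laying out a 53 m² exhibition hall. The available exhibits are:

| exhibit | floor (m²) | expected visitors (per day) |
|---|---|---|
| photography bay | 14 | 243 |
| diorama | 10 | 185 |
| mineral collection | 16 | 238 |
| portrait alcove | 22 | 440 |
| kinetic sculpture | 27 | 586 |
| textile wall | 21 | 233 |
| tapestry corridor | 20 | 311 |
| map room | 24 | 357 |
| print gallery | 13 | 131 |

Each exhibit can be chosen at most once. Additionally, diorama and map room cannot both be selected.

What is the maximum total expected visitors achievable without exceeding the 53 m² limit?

Taking portrait alcove + kinetic sculpture: 49 m² used, 1026 in expected visitors.
Nothing else feasible within 53 m² beats 1026.

1026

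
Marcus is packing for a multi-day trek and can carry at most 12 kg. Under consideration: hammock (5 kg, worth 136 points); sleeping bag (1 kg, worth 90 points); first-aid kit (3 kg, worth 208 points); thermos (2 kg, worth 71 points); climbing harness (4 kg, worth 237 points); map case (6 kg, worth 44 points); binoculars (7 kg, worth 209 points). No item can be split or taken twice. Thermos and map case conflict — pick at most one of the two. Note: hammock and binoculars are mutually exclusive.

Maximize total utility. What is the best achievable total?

606

By utility per kg: sleeping bag 90.00, first-aid kit 69.33, climbing harness 59.25, thermos 35.50 lead.
The ratio ordering already packs tightly: sleeping bag + first-aid kit + thermos + climbing harness, 10 kg, 606.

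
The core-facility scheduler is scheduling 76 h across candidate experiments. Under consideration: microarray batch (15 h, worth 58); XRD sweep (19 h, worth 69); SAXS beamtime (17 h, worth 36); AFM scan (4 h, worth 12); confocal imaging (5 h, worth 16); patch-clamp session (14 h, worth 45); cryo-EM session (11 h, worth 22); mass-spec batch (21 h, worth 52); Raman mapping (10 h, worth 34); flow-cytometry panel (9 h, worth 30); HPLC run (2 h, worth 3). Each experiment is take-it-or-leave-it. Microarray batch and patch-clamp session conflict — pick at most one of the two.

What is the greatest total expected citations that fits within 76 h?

Taking microarray batch + XRD sweep + mass-spec batch + Raman mapping + flow-cytometry panel + HPLC run: 76 h used, 246 in expected citations.

246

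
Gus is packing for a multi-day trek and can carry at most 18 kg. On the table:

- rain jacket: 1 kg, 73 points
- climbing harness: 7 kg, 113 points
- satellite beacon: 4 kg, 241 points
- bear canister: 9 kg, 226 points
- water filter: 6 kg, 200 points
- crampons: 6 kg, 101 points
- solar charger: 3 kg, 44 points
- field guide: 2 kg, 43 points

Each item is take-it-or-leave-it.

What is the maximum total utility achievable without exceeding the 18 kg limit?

627

Density check — rain jacket 73.00, satellite beacon 60.25, water filter 33.33, bear canister 25.11 are the best per kg.
The ratio heuristic lands on rain jacket + satellite beacon + water filter + solar charger + field guide (601) but leaves 2 kg idle.
Dropping solar charger and field guide frees 5 kg; slotting in climbing harness (7 kg) lifts the total to 627 at 18 kg.
The closest alternative, rain jacket + satellite beacon + water filter + crampons, reaches only 615.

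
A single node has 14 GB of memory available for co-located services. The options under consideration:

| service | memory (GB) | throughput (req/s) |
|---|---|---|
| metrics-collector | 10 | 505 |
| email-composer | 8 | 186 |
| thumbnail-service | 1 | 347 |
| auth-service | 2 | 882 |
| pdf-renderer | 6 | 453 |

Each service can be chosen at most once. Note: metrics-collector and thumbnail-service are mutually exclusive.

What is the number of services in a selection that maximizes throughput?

The maximum throughput within 14 GB is 1682.
For example thumbnail-service + auth-service + pdf-renderer achieves it, using 9 GB.
Every optimal selection uses 3 services.

3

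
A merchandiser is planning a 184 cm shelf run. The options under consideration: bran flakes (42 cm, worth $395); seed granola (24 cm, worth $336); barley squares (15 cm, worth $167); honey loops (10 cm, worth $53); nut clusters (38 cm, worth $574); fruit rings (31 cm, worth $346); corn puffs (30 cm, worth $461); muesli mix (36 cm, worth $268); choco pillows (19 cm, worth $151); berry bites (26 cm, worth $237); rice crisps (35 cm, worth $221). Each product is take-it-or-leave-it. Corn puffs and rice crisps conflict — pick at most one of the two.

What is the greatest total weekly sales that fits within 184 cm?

2279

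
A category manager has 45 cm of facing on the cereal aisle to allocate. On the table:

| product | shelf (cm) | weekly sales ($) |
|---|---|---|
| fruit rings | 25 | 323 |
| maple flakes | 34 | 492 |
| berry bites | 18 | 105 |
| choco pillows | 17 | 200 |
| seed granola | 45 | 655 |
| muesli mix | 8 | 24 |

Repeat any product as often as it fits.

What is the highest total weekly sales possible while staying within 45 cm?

655

Best packing: seed granola — 45 cm, 655 total.
No other feasible combination exceeds 655.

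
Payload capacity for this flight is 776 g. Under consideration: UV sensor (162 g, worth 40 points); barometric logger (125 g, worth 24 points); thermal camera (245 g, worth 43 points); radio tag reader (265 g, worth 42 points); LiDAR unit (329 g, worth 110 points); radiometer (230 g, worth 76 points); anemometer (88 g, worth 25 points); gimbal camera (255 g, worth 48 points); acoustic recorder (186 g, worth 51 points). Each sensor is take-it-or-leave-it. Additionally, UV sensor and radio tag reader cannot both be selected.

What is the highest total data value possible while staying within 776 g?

Greedy by ratio would take barometric logger + LiDAR unit + radiometer + anemometer: 772 g used, total 235.
The 213 g tied up in barometric logger and anemometer is better spent on acoustic recorder — total rises to 237 (745 g).
An exhaustive check of the 512 subsets confirms 237.

237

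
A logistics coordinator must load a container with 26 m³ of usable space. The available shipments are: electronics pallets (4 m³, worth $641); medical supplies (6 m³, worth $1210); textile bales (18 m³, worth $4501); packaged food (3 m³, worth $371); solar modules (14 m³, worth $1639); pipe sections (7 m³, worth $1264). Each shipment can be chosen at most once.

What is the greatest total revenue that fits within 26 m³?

5765

Greedy by ratio would take medical supplies + textile bales: 24 m³ used, total 5711.
The 6 m³ tied up in medical supplies is better spent on pipe sections — total rises to 5765 (25 m³).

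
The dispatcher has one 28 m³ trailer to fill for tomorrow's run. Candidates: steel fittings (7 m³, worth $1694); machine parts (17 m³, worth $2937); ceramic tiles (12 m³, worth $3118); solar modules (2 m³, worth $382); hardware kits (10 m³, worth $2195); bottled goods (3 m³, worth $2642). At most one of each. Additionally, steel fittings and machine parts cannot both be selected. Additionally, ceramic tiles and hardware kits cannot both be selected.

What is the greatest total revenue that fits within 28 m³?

7836

The ratio ordering already packs tightly: steel fittings + ceramic tiles + solar modules + bottled goods, 24 m³, 7836.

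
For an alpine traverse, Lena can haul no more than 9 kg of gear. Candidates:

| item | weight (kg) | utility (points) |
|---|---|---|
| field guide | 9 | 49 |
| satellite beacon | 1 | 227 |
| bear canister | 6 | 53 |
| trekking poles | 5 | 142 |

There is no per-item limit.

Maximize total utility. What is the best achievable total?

Best packing: 9×satellite beacon — 9 kg, 2043 total.

2043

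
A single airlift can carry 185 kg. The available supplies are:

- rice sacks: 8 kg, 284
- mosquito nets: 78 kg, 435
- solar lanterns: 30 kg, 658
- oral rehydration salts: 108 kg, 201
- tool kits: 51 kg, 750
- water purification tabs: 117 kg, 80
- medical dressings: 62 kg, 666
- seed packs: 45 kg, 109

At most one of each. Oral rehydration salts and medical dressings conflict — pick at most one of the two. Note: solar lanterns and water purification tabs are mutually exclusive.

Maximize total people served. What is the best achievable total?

2358

Rice sacks + solar lanterns + tool kits + medical dressings uses 151 of the 185 kg and totals 2358.
Runner-up rice sacks + mosquito nets + solar lanterns + tool kits tops out at 2127.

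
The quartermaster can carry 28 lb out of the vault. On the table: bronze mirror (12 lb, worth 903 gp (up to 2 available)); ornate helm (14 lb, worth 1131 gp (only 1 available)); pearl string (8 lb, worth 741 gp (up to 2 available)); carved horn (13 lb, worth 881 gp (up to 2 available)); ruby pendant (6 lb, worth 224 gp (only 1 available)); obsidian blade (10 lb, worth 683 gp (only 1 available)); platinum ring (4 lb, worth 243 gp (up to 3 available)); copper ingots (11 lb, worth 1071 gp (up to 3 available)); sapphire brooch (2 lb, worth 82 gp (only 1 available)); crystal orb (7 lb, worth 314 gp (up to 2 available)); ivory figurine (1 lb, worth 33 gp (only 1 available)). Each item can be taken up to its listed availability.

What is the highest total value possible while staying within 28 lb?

Ranking by ratio (value/lb): copper ingots 97.36, pearl string 92.62, ornate helm 80.79, bronze mirror 75.25.
Greedy by ratio would take platinum ring + 2×copper ingots + sapphire brooch: 28 lb used, total 2467.
Reworking the packing: 2×pearl string + copper ingots + ivory figurine uses 28 lb and improves the total to 2586.

2586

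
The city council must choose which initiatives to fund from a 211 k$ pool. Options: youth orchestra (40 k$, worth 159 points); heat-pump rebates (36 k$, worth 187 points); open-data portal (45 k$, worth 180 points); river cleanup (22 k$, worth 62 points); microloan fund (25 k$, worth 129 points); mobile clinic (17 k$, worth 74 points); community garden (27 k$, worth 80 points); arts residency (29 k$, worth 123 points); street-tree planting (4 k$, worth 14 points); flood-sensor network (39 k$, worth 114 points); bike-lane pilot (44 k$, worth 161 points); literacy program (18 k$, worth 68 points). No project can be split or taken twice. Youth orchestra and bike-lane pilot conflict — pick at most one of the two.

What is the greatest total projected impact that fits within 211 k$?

Ranking by ratio (projected impact/k$): heat-pump rebates 5.19, microloan fund 5.16, mobile clinic 4.35, arts residency 4.24.
Taking youth orchestra + heat-pump rebates + open-data portal + microloan fund + mobile clinic + arts residency + literacy program: 210 k$ used, 920 in projected impact.
No other feasible combination exceeds 920.

920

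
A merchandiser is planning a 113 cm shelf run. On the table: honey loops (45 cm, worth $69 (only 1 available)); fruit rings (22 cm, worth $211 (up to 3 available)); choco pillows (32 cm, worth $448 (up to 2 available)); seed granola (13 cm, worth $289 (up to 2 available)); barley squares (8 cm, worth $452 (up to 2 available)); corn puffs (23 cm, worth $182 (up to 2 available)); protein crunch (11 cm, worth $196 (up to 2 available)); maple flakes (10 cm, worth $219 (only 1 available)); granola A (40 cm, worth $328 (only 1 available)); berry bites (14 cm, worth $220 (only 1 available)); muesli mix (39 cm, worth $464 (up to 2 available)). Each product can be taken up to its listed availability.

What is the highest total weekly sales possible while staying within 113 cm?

2565

Density check — barley squares 56.50, seed granola 22.23, maple flakes 21.90, protein crunch 17.82 are the best per cm.
A density-first pass picks fruit rings + 2×seed granola + 2×barley squares + 2×protein crunch + maple flakes + berry bites — 2524 at 110 cm.
Dropping fruit rings and protein crunch frees 33 cm; slotting in choco pillows (32 cm) lifts the total to 2565 at 109 cm.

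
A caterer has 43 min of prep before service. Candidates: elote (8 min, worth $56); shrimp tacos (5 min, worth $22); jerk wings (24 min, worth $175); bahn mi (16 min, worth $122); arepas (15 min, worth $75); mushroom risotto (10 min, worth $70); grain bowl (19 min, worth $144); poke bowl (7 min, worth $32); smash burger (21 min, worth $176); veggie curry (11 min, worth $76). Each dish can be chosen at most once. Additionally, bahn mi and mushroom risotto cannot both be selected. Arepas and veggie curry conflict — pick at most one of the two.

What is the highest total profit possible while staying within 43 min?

Taking the top-ratio dishes first gives shrimp tacos + bahn mi + smash burger for 320 (42 min).
The 26 min tied up in shrimp tacos and smash burger is better spent on elote + grain bowl — total rises to 322 (43 min).

322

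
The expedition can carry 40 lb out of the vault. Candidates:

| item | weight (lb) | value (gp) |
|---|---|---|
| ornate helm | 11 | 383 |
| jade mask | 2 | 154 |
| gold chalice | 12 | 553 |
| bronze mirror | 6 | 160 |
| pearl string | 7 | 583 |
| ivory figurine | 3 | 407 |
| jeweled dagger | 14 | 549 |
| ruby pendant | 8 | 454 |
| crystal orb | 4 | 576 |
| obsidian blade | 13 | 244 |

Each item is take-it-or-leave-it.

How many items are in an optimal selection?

6

The maximum value within 40 lb is 2733.
One optimal bundle: gold chalice + bronze mirror + pearl string + ivory figurine + ruby pendant + crystal orb (40 lb).
Any selection reaching 2733 contains exactly 6 items.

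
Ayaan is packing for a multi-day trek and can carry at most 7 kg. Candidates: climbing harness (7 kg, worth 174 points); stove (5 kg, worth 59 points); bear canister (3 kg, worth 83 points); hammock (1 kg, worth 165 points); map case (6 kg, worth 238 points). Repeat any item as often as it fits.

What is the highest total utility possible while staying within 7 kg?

1155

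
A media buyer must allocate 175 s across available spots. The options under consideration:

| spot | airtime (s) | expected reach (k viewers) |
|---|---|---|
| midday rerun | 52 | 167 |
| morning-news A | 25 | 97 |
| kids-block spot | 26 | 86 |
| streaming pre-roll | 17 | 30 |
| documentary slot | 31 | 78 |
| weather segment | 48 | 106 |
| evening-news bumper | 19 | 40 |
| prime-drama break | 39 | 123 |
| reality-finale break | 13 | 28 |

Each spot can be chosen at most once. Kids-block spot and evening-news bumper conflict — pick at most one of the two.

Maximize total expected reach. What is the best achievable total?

Taking midday rerun + morning-news A + kids-block spot + documentary slot + prime-drama break: 173 s used, 551 in expected reach.
The closest alternative, midday rerun + morning-news A + kids-block spot + streaming pre-roll + prime-drama break + reality-finale break, reaches only 531.

551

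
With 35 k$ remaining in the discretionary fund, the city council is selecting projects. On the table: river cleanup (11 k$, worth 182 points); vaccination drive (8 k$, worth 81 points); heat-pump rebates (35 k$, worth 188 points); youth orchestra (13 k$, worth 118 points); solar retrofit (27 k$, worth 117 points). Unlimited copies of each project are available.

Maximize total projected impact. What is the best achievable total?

546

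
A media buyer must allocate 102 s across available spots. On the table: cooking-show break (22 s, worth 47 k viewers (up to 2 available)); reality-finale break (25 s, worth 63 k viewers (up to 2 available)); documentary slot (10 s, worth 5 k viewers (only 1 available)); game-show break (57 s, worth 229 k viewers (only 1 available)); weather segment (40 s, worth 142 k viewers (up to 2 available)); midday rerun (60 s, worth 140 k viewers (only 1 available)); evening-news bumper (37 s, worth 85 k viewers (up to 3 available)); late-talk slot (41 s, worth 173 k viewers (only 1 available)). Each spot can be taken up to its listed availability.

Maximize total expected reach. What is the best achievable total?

Game-show break + late-talk slot uses 98 of the 102 s and totals 402.
Nothing else within 102 s beats 402.

402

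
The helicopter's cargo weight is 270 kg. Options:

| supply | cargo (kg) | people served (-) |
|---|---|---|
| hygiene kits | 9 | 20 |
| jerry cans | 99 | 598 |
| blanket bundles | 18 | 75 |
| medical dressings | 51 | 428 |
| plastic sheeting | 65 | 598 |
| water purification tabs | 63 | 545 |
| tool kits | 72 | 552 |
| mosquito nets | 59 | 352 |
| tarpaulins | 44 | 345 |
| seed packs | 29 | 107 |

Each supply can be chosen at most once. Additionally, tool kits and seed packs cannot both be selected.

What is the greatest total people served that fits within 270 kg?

2198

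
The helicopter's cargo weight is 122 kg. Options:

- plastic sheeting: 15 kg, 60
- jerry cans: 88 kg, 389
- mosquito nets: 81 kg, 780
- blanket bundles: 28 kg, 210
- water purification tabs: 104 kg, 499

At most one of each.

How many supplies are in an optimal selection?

2

The maximum people served within 122 kg is 990.
One optimal bundle: mosquito nets + blanket bundles (109 kg).
Every optimal selection uses 2 supplies.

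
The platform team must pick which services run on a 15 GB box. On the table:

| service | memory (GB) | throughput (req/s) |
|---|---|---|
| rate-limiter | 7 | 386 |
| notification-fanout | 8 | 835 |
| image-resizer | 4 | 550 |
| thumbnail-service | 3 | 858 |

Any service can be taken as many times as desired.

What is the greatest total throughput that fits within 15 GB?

4290

The ratio ordering already packs tightly: 5×thumbnail-service, 15 GB, 4290.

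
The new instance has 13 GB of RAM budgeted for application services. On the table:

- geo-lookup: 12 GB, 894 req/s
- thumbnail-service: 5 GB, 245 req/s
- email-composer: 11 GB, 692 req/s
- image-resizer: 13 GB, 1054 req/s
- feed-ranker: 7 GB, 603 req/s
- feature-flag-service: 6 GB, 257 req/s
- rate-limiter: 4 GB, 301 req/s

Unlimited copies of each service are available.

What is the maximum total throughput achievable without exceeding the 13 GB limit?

1054

Density check — feed-ranker 86.14, image-resizer 81.08, rate-limiter 75.25 are the best per GB.
Taking the top-ratio services first gives feed-ranker + rate-limiter for 904 (11 GB).
The 11 GB tied up in feed-ranker and rate-limiter is better spent on image-resizer — total rises to 1054 (13 GB).
That's the maximum — no swap from here does better than 1054.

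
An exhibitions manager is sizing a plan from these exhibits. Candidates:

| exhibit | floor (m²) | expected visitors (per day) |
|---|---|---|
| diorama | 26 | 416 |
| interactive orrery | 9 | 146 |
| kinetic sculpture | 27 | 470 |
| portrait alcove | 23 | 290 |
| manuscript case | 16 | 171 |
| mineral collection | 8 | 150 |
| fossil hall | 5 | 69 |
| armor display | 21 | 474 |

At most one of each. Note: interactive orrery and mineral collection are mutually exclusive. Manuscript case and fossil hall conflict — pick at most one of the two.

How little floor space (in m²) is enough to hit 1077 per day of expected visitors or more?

56

Minimise m² subject to total expected visitors ≥ 1077.
kinetic sculpture + mineral collection + armor display: 1094 expected visitors at 56 m².
Below 56 m² the best achievable stays under 1077.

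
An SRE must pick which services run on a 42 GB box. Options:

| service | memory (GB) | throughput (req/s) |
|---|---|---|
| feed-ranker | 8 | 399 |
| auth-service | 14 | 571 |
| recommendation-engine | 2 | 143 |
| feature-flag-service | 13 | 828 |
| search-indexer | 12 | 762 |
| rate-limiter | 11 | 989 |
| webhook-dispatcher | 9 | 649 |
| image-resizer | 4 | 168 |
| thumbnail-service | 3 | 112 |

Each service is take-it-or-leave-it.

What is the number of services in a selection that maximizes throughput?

Optimal total is 2942.
For example feed-ranker + recommendation-engine + search-indexer + rate-limiter + webhook-dispatcher achieves it, using 42 GB.
Any selection reaching 2942 contains exactly 5 services.

5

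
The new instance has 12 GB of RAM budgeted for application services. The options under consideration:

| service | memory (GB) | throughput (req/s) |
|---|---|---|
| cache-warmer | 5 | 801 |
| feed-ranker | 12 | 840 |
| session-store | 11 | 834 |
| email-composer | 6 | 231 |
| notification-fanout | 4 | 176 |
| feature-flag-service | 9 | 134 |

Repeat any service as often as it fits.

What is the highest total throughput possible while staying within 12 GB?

1602

The ratio ordering already packs tightly: 2×cache-warmer, 10 GB, 1602.
The spare 2 GB is too small for any remaining service, and no exchange beats 1602.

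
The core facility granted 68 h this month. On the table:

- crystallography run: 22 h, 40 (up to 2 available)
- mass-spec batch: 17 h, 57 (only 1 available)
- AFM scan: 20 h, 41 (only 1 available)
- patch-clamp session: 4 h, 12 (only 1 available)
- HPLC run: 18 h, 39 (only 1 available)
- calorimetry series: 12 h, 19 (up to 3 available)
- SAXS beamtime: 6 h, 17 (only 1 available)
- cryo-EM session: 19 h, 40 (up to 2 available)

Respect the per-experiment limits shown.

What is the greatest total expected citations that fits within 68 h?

167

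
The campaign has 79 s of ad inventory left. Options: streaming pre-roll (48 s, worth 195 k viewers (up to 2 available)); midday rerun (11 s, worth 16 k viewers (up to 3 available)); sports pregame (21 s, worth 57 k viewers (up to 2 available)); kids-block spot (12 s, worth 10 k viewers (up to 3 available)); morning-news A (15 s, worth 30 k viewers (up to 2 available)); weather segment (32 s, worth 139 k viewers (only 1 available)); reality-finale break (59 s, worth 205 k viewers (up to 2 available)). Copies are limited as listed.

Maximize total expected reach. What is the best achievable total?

255

Taking the top-ratio spots first gives 2×sports pregame + weather segment for 253 (74 s).
Replace 2×sports pregame and weather segment with streaming pre-roll + 2×morning-news A: the trade gains 2 net, giving 255 at 78 s.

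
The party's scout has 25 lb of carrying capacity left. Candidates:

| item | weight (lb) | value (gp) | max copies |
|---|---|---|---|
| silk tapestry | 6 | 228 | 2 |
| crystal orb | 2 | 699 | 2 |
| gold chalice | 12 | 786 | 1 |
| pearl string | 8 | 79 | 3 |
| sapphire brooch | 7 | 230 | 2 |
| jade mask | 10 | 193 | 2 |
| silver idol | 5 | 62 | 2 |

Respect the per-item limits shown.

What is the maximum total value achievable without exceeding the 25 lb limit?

2414

Ranking by ratio (value/lb): crystal orb 349.50, gold chalice 65.50, silk tapestry 38.00, sapphire brooch 32.86.
The ratio heuristic lands on silk tapestry + 2×crystal orb + gold chalice (2412) but leaves 3 lb idle.
Dropping silk tapestry frees 6 lb; slotting in sapphire brooch (7 lb) lifts the total to 2414 at 23 lb.
That's the maximum — no swap from here does better than 2414.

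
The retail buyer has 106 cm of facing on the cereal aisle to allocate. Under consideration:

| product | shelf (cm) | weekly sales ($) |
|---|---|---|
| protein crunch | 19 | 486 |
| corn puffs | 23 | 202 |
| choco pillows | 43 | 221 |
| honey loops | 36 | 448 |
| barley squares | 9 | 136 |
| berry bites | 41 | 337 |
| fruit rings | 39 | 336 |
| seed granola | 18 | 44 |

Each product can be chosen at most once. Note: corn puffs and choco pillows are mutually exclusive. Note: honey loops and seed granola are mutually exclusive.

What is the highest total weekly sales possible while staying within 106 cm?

By weekly sales per cm: protein crunch 25.58, barley squares 15.11, honey loops 12.44, corn puffs 8.78 lead.
Taking protein crunch + honey loops + barley squares + berry bites: 105 cm used, 1407 in weekly sales.
Next best is protein crunch + honey loops + barley squares + fruit rings at 1406 (103 cm) — short by 1.

1407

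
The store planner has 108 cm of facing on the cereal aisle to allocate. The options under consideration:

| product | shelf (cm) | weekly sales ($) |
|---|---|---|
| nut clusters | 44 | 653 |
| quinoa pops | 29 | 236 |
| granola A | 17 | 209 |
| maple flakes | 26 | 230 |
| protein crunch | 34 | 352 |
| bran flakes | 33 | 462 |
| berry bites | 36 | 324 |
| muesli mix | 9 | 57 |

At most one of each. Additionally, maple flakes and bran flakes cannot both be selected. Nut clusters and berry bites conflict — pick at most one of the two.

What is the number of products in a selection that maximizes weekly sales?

4

The maximum weekly sales within 108 cm is 1381.
One optimal bundle: nut clusters + granola A + bran flakes + muesli mix (103 cm).
All optima have 4 products.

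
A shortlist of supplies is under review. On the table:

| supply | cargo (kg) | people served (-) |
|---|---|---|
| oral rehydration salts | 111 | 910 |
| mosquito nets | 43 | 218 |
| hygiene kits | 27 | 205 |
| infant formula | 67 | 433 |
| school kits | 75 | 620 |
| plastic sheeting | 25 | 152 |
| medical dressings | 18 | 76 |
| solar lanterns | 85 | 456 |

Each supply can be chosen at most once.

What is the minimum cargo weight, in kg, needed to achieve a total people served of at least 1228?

163

Look for the lowest-cargo combination reaching 1228.
oral rehydration salts + hygiene kits + plastic sheeting: 1267 people served at 163 kg.
Below 163 kg the best achievable stays under 1228.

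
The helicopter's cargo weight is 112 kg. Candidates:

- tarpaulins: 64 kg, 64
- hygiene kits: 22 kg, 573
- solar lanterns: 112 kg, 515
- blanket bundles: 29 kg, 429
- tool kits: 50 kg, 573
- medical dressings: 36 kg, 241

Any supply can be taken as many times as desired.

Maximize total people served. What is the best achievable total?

By people served per kg: hygiene kits 26.05, blanket bundles 14.79, tool kits 11.46 lead.
The ratio ordering already packs tightly: 5×hygiene kits, 110 kg, 2865.

2865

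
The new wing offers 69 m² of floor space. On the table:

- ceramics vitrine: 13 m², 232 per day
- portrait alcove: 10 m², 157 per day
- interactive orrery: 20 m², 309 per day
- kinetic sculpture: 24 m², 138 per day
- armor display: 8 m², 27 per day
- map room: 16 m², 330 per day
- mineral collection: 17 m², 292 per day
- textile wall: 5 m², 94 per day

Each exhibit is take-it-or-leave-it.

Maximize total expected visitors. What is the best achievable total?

1182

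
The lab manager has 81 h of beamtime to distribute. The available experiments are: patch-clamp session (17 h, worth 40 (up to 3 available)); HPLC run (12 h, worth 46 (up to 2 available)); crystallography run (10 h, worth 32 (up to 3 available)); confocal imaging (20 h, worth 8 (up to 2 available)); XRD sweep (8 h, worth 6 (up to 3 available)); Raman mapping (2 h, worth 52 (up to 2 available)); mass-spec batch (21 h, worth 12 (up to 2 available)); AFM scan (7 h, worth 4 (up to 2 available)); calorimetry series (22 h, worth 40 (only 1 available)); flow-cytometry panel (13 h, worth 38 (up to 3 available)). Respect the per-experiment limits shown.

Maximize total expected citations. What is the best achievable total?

Ranking by ratio (expected citations/h): Raman mapping 26.00, HPLC run 3.83, crystallography run 3.20, flow-cytometry panel 2.92.
Filling by ratio: 2×HPLC run + 3×crystallography run + XRD sweep + 2×Raman mapping + flow-cytometry panel for 336, with 2 h left unused.
Replace 2×crystallography run and XRD sweep with patch-clamp session + flow-cytometry panel: the trade gains 8 net, giving 344 at 81 h.
That's the maximum — no swap from here does better than 344.

344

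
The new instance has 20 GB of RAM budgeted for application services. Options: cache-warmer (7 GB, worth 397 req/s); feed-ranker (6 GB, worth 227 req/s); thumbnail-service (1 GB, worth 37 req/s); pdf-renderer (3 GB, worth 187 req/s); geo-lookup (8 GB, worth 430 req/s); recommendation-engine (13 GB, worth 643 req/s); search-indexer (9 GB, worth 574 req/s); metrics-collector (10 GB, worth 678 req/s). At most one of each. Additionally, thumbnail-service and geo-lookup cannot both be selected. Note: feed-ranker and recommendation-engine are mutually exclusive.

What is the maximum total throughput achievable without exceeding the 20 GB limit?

Thumbnail-service + search-indexer + metrics-collector uses 20 of the 20 GB and totals 1289.
Nothing else feasible within 20 GB beats 1289.

1289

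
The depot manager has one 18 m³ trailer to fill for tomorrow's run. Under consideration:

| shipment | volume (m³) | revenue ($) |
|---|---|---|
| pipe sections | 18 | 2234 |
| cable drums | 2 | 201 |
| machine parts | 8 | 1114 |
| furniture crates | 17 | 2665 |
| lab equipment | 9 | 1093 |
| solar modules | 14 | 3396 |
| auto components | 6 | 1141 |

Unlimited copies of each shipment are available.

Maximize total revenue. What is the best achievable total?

3798

Density check — solar modules 242.57, auto components 190.17, furniture crates 156.76 are the best per m³.
2×cable drums + solar modules uses 18 of the 18 m³ and totals 3798.
Nothing else within 18 m³ beats 3798.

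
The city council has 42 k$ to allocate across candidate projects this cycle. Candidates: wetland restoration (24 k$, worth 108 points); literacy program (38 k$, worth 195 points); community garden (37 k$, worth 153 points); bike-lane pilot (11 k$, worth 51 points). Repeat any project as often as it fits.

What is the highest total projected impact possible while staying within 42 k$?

195

Literacy program uses 38 of the 42 k$ and totals 195.
Nothing else within 42 k$ beats 195.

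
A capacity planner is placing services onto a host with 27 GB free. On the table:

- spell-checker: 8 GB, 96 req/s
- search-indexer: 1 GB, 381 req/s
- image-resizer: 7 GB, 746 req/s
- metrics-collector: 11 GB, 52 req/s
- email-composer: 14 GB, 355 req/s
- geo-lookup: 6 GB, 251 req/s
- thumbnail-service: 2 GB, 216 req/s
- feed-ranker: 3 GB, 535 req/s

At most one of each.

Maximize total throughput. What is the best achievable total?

Ranking by ratio (throughput/GB): search-indexer 381.00, feed-ranker 178.33, thumbnail-service 108.00, image-resizer 106.57.
Taking the top-ratio services first gives spell-checker + search-indexer + image-resizer + geo-lookup + thumbnail-service + feed-ranker for 2225 (27 GB).
The 14 GB tied up in spell-checker and geo-lookup is better spent on email-composer — total rises to 2233 (27 GB).
That's the maximum — no swap from here does better than 2233.

2233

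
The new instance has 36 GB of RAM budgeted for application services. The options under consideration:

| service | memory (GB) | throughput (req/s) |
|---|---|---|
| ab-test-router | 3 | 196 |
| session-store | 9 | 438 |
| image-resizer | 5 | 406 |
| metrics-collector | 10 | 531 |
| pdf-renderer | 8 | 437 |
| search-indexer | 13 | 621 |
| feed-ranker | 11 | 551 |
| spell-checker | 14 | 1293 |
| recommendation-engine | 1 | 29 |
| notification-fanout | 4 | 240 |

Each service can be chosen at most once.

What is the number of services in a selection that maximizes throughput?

5

Optimal total is 2666.
For example ab-test-router + image-resizer + metrics-collector + spell-checker + notification-fanout achieves it, using 36 GB.
Every optimal selection uses 5 services.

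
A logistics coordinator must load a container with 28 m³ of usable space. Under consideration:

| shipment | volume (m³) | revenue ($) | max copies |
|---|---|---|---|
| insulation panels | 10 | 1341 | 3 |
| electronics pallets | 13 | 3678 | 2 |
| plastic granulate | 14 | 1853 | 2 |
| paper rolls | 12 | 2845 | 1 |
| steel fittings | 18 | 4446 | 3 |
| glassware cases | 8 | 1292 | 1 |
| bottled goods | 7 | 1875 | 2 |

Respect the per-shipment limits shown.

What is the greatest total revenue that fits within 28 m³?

Ranking by ratio (revenue/m³): electronics pallets 282.92, bottled goods 267.86, steel fittings 247.00, paper rolls 237.08.
Filling by ratio: 2×electronics pallets for 7356, with 2 m³ left unused.
The 13 m³ tied up in electronics pallets is better spent on 2×bottled goods — total rises to 7428 (27 m³).
That's the maximum — no swap from here does better than 7428.

7428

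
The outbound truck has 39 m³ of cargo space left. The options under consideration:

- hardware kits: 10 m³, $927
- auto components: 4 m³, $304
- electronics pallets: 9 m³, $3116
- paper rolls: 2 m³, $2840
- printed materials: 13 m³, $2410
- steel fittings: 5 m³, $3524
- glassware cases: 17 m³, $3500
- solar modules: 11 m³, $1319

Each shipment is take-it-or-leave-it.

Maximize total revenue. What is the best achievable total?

Ranking by ratio (revenue/m³): paper rolls 1420.00, steel fittings 704.80, electronics pallets 346.22, glassware cases 205.88.
The ratio ordering already packs tightly: auto components + electronics pallets + paper rolls + steel fittings + glassware cases, 37 m³, 13284.
Next best is electronics pallets + paper rolls + steel fittings + glassware cases at 12980 (33 m³) — short by 304.

13284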